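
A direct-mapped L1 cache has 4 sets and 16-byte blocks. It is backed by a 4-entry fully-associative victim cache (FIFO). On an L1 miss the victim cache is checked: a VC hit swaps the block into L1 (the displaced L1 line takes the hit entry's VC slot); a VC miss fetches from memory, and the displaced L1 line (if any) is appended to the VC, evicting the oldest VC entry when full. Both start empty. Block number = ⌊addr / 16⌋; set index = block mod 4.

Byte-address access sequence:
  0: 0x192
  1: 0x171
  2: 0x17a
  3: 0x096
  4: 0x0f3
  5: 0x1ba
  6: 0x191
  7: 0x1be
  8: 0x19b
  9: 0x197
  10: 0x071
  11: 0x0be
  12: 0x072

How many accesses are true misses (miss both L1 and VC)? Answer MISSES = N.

0: 0x192 (blk 25, set 1) → MISS  vc=[]
1: 0x171 (blk 23, set 3) → MISS  vc=[]
2: 0x17a (blk 23, set 3) → L1-HIT  vc=[]
3: 0x96 (blk 9, set 1) → MISS  vc=[25]
4: 0xf3 (blk 15, set 3) → MISS  vc=[25, 23]
5: 0x1ba (blk 27, set 3) → MISS  vc=[25, 23, 15]
6: 0x191 (blk 25, set 1) → VC-HIT  vc=[9, 23, 15]
7: 0x1be (blk 27, set 3) → L1-HIT  vc=[9, 23, 15]
8: 0x19b (blk 25, set 1) → L1-HIT  vc=[9, 23, 15]
9: 0x197 (blk 25, set 1) → L1-HIT  vc=[9, 23, 15]
10: 0x71 (blk 7, set 3) → MISS  vc=[9, 23, 15, 27]
11: 0xbe (blk 11, set 3) → MISS  vc=[23, 15, 27, 7]
12: 0x72 (blk 7, set 3) → VC-HIT  vc=[23, 15, 27, 11]

MISSES = 7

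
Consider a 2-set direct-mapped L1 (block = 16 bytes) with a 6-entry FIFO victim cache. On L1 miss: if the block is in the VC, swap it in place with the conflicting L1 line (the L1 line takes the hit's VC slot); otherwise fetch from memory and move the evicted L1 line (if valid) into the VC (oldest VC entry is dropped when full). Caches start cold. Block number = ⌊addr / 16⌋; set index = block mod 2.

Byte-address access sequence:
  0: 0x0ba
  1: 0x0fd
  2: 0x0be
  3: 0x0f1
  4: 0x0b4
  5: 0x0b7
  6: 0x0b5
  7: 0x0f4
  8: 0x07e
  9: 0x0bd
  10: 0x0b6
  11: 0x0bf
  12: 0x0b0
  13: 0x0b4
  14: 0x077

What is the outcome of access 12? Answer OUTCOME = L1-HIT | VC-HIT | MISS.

OUTCOME = L1-HIT

0: 0xba (blk 11, set 1) → MISS  vc=[]
1: 0xfd (blk 15, set 1) → MISS  vc=[11]
2: 0xbe (blk 11, set 1) → VC-HIT  vc=[15]
3: 0xf1 (blk 15, set 1) → VC-HIT  vc=[11]
4: 0xb4 (blk 11, set 1) → VC-HIT  vc=[15]
5: 0xb7 (blk 11, set 1) → L1-HIT  vc=[15]
6: 0xb5 (blk 11, set 1) → L1-HIT  vc=[15]
7: 0xf4 (blk 15, set 1) → VC-HIT  vc=[11]
8: 0x7e (blk 7, set 1) → MISS  vc=[11, 15]
9: 0xbd (blk 11, set 1) → VC-HIT  vc=[7, 15]
10: 0xb6 (blk 11, set 1) → L1-HIT  vc=[7, 15]
11: 0xbf (blk 11, set 1) → L1-HIT  vc=[7, 15]
12: 0xb0 (blk 11, set 1) → L1-HIT  vc=[7, 15]
13: 0xb4 (blk 11, set 1) → L1-HIT  vc=[7, 15]
14: 0x77 (blk 7, set 1) → VC-HIT  vc=[11, 15]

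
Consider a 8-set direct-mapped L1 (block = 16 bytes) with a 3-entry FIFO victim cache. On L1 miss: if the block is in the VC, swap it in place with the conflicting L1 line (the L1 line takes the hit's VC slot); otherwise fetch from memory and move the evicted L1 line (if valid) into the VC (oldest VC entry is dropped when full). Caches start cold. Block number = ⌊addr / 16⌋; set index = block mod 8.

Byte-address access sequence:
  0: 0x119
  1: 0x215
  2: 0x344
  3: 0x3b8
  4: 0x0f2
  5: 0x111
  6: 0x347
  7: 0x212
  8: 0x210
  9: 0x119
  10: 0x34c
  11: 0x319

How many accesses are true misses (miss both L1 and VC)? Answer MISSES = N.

#0 0x119→b17/s1 MISS; vc=[]
#1 0x215→b33/s1 MISS; vc=[17]
#2 0x344→b52/s4 MISS; vc=[17]
#3 0x3b8→b59/s3 MISS; vc=[17]
#4 0xf2→b15/s7 MISS; vc=[17]
#5 0x111→b17/s1 VC-HIT; vc=[33]
#6 0x347→b52/s4 L1-HIT; vc=[33]
#7 0x212→b33/s1 VC-HIT; vc=[17]
#8 0x210→b33/s1 L1-HIT; vc=[17]
#9 0x119→b17/s1 VC-HIT; vc=[33]
#10 0x34c→b52/s4 L1-HIT; vc=[33]
#11 0x319→b49/s1 MISS; vc=[33,17]

MISSES = 6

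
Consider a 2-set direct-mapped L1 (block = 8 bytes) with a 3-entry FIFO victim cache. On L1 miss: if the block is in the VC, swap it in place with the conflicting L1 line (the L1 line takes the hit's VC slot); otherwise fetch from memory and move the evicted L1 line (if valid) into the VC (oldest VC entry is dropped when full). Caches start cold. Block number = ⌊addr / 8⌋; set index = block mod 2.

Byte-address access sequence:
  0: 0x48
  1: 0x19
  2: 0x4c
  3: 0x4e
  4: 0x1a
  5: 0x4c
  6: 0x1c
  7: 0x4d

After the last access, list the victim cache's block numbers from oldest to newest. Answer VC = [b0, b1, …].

VC = [3]

  [0] addr=0x48 blk=9 s=1: MISS | VC []
  [1] addr=0x19 blk=3 s=1: MISS | VC [9]
  [2] addr=0x4c blk=9 s=1: VC-HIT | VC [3]
  [3] addr=0x4e blk=9 s=1: L1-HIT | VC [3]
  [4] addr=0x1a blk=3 s=1: VC-HIT | VC [9]
  [5] addr=0x4c blk=9 s=1: VC-HIT | VC [3]
  [6] addr=0x1c blk=3 s=1: VC-HIT | VC [9]
  [7] addr=0x4d blk=9 s=1: VC-HIT | VC [3]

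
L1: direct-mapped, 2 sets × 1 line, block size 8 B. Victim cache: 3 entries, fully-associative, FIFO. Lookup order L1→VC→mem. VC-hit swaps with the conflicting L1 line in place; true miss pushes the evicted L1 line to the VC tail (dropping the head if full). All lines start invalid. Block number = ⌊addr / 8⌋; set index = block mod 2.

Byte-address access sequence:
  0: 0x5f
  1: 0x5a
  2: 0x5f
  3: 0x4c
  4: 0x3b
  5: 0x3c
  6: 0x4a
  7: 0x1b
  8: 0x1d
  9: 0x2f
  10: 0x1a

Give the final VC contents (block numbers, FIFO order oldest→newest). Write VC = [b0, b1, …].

0: 0x5f (blk 11, set 1) → MISS  vc=[]
1: 0x5a (blk 11, set 1) → L1-HIT  vc=[]
2: 0x5f (blk 11, set 1) → L1-HIT  vc=[]
3: 0x4c (blk 9, set 1) → MISS  vc=[11]
4: 0x3b (blk 7, set 1) → MISS  vc=[11, 9]
5: 0x3c (blk 7, set 1) → L1-HIT  vc=[11, 9]
6: 0x4a (blk 9, set 1) → VC-HIT  vc=[11, 7]
7: 0x1b (blk 3, set 1) → MISS  vc=[11, 7, 9]
8: 0x1d (blk 3, set 1) → L1-HIT  vc=[11, 7, 9]
9: 0x2f (blk 5, set 1) → MISS  vc=[7, 9, 3]
10: 0x1a (blk 3, set 1) → VC-HIT  vc=[7, 9, 5]

VC = [7, 9, 5]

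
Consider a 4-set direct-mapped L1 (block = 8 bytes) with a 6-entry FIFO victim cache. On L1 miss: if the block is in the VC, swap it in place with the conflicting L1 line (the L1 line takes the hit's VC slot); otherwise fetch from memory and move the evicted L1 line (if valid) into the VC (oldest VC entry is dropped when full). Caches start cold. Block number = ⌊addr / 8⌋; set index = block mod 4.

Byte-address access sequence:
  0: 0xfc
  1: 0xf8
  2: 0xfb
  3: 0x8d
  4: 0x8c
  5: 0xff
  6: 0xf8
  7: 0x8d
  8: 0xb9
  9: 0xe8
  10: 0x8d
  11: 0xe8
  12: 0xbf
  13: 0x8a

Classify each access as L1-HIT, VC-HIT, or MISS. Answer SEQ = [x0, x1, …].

SEQ = [MISS, L1-HIT, L1-HIT, MISS, L1-HIT, L1-HIT, L1-HIT, L1-HIT, MISS, MISS, VC-HIT, VC-HIT, L1-HIT, VC-HIT]

#0 0xfc→b31/s3 MISS; vc=[]
#1 0xf8→b31/s3 L1-HIT; vc=[]
#2 0xfb→b31/s3 L1-HIT; vc=[]
#3 0x8d→b17/s1 MISS; vc=[]
#4 0x8c→b17/s1 L1-HIT; vc=[]
#5 0xff→b31/s3 L1-HIT; vc=[]
#6 0xf8→b31/s3 L1-HIT; vc=[]
#7 0x8d→b17/s1 L1-HIT; vc=[]
#8 0xb9→b23/s3 MISS; vc=[31]
#9 0xe8→b29/s1 MISS; vc=[31,17]
#10 0x8d→b17/s1 VC-HIT; vc=[31,29]
#11 0xe8→b29/s1 VC-HIT; vc=[31,17]
#12 0xbf→b23/s3 L1-HIT; vc=[31,17]
#13 0x8a→b17/s1 VC-HIT; vc=[31,29]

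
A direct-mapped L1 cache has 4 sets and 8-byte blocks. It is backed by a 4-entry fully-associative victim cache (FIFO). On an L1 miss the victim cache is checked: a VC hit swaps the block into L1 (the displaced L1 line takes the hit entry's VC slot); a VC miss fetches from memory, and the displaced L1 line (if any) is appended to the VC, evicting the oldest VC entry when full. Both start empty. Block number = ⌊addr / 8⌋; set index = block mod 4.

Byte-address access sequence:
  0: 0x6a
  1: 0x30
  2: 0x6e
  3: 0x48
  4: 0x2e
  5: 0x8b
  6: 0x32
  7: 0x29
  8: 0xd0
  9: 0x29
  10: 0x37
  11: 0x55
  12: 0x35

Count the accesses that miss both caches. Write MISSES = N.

MISSES = 7

0: 0x6a (blk 13, set 1) → MISS  vc=[]
1: 0x30 (blk 6, set 2) → MISS  vc=[]
2: 0x6e (blk 13, set 1) → L1-HIT  vc=[]
3: 0x48 (blk 9, set 1) → MISS  vc=[13]
4: 0x2e (blk 5, set 1) → MISS  vc=[13, 9]
5: 0x8b (blk 17, set 1) → MISS  vc=[13, 9, 5]
6: 0x32 (blk 6, set 2) → L1-HIT  vc=[13, 9, 5]
7: 0x29 (blk 5, set 1) → VC-HIT  vc=[13, 9, 17]
8: 0xd0 (blk 26, set 2) → MISS  vc=[13, 9, 17, 6]
9: 0x29 (blk 5, set 1) → L1-HIT  vc=[13, 9, 17, 6]
10: 0x37 (blk 6, set 2) → VC-HIT  vc=[13, 9, 17, 26]
11: 0x55 (blk 10, set 2) → MISS  vc=[9, 17, 26, 6]
12: 0x35 (blk 6, set 2) → VC-HIT  vc=[9, 17, 26, 10]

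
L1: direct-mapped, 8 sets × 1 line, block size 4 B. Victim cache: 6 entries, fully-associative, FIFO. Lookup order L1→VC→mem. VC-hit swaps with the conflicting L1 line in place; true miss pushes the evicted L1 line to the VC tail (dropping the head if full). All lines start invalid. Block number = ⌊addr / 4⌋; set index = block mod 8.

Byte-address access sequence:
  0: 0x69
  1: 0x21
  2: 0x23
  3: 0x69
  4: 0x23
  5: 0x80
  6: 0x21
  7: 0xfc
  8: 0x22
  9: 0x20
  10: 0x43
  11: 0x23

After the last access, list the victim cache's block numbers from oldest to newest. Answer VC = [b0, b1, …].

  [0] addr=0x69 blk=26 s=2: MISS | VC []
  [1] addr=0x21 blk=8 s=0: MISS | VC []
  [2] addr=0x23 blk=8 s=0: L1-HIT | VC []
  [3] addr=0x69 blk=26 s=2: L1-HIT | VC []
  [4] addr=0x23 blk=8 s=0: L1-HIT | VC []
  [5] addr=0x80 blk=32 s=0: MISS | VC [8]
  [6] addr=0x21 blk=8 s=0: VC-HIT | VC [32]
  [7] addr=0xfc blk=63 s=7: MISS | VC [32]
  [8] addr=0x22 blk=8 s=0: L1-HIT | VC [32]
  [9] addr=0x20 blk=8 s=0: L1-HIT | VC [32]
  [10] addr=0x43 blk=16 s=0: MISS | VC [32, 8]
  [11] addr=0x23 blk=8 s=0: VC-HIT | VC [32, 16]

VC = [32, 16]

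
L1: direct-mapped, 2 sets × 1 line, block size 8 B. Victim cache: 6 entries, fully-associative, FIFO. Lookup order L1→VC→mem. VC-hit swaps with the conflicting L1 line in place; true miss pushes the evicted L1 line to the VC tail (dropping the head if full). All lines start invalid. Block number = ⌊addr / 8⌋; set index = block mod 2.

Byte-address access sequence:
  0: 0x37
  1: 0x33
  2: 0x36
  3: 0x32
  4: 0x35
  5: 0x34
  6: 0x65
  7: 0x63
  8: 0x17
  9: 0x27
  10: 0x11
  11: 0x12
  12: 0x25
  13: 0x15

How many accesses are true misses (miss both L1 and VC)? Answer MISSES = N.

0: 0x37 (blk 6, set 0) → MISS  vc=[]
1: 0x33 (blk 6, set 0) → L1-HIT  vc=[]
2: 0x36 (blk 6, set 0) → L1-HIT  vc=[]
3: 0x32 (blk 6, set 0) → L1-HIT  vc=[]
4: 0x35 (blk 6, set 0) → L1-HIT  vc=[]
5: 0x34 (blk 6, set 0) → L1-HIT  vc=[]
6: 0x65 (blk 12, set 0) → MISS  vc=[6]
7: 0x63 (blk 12, set 0) → L1-HIT  vc=[6]
8: 0x17 (blk 2, set 0) → MISS  vc=[6, 12]
9: 0x27 (blk 4, set 0) → MISS  vc=[6, 12, 2]
10: 0x11 (blk 2, set 0) → VC-HIT  vc=[6, 12, 4]
11: 0x12 (blk 2, set 0) → L1-HIT  vc=[6, 12, 4]
12: 0x25 (blk 4, set 0) → VC-HIT  vc=[6, 12, 2]
13: 0x15 (blk 2, set 0) → VC-HIT  vc=[6, 12, 4]

MISSES = 4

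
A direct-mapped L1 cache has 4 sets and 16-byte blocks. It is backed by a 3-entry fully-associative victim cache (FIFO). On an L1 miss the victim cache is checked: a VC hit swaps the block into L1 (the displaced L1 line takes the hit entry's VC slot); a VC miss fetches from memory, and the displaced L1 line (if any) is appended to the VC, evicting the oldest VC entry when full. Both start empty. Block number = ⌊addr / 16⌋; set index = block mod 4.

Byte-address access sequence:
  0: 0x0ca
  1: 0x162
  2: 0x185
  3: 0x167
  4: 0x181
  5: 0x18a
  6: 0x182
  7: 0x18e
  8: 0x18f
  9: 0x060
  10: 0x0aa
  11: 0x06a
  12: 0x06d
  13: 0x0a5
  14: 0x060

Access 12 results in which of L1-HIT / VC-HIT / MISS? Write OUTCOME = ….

OUTCOME = L1-HIT

  [0] addr=0xca blk=12 s=0: MISS | VC []
  [1] addr=0x162 blk=22 s=2: MISS | VC []
  [2] addr=0x185 blk=24 s=0: MISS | VC [12]
  [3] addr=0x167 blk=22 s=2: L1-HIT | VC [12]
  [4] addr=0x181 blk=24 s=0: L1-HIT | VC [12]
  [5] addr=0x18a blk=24 s=0: L1-HIT | VC [12]
  [6] addr=0x182 blk=24 s=0: L1-HIT | VC [12]
  [7] addr=0x18e blk=24 s=0: L1-HIT | VC [12]
  [8] addr=0x18f blk=24 s=0: L1-HIT | VC [12]
  [9] addr=0x60 blk=6 s=2: MISS | VC [12, 22]
  [10] addr=0xaa blk=10 s=2: MISS | VC [12, 22, 6]
  [11] addr=0x6a blk=6 s=2: VC-HIT | VC [12, 22, 10]
  [12] addr=0x6d blk=6 s=2: L1-HIT | VC [12, 22, 10]
  [13] addr=0xa5 blk=10 s=2: VC-HIT | VC [12, 22, 6]
  [14] addr=0x60 blk=6 s=2: VC-HIT | VC [12, 22, 10]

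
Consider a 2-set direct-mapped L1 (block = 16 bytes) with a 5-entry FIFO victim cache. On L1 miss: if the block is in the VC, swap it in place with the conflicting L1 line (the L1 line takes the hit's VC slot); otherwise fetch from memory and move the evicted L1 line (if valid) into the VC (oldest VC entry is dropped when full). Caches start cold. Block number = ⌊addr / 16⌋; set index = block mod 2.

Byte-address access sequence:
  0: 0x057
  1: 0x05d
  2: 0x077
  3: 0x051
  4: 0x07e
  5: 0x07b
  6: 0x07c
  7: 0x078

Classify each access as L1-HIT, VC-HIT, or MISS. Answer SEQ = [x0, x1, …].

SEQ = [MISS, L1-HIT, MISS, VC-HIT, VC-HIT, L1-HIT, L1-HIT, L1-HIT]

  [0] addr=0x57 blk=5 s=1: MISS | VC []
  [1] addr=0x5d blk=5 s=1: L1-HIT | VC []
  [2] addr=0x77 blk=7 s=1: MISS | VC [5]
  [3] addr=0x51 blk=5 s=1: VC-HIT | VC [7]
  [4] addr=0x7e blk=7 s=1: VC-HIT | VC [5]
  [5] addr=0x7b blk=7 s=1: L1-HIT | VC [5]
  [6] addr=0x7c blk=7 s=1: L1-HIT | VC [5]
  [7] addr=0x78 blk=7 s=1: L1-HIT | VC [5]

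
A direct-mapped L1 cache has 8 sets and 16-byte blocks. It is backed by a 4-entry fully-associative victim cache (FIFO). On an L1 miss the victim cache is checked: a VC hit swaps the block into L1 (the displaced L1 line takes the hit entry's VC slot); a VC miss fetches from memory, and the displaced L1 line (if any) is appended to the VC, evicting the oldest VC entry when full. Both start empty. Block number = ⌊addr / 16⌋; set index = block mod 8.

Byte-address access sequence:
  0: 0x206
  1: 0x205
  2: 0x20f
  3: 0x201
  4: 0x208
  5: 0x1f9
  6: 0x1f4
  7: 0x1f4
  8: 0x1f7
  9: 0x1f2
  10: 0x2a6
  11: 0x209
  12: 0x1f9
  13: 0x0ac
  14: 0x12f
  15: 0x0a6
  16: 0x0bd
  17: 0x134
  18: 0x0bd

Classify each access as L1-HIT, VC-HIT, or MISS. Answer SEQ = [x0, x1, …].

SEQ = [MISS, L1-HIT, L1-HIT, L1-HIT, L1-HIT, MISS, L1-HIT, L1-HIT, L1-HIT, L1-HIT, MISS, L1-HIT, L1-HIT, MISS, MISS, VC-HIT, MISS, MISS, VC-HIT]

#0 0x206→b32/s0 MISS; vc=[]
#1 0x205→b32/s0 L1-HIT; vc=[]
#2 0x20f→b32/s0 L1-HIT; vc=[]
#3 0x201→b32/s0 L1-HIT; vc=[]
#4 0x208→b32/s0 L1-HIT; vc=[]
#5 0x1f9→b31/s7 MISS; vc=[]
#6 0x1f4→b31/s7 L1-HIT; vc=[]
#7 0x1f4→b31/s7 L1-HIT; vc=[]
#8 0x1f7→b31/s7 L1-HIT; vc=[]
#9 0x1f2→b31/s7 L1-HIT; vc=[]
#10 0x2a6→b42/s2 MISS; vc=[]
#11 0x209→b32/s0 L1-HIT; vc=[]
#12 0x1f9→b31/s7 L1-HIT; vc=[]
#13 0xac→b10/s2 MISS; vc=[42]
#14 0x12f→b18/s2 MISS; vc=[42,10]
#15 0xa6→b10/s2 VC-HIT; vc=[42,18]
#16 0xbd→b11/s3 MISS; vc=[42,18]
#17 0x134→b19/s3 MISS; vc=[42,18,11]
#18 0xbd→b11/s3 VC-HIT; vc=[42,18,19]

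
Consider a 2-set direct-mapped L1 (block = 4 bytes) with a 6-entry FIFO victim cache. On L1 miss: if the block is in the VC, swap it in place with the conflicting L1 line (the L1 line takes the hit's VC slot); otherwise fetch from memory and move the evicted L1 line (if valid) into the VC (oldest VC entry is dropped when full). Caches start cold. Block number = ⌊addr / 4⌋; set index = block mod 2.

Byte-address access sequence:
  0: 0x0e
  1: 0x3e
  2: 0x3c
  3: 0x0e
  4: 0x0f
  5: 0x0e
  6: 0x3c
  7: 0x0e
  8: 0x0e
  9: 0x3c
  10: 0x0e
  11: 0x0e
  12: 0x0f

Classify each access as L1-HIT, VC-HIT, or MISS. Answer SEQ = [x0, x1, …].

0: 0xe (blk 3, set 1) → MISS  vc=[]
1: 0x3e (blk 15, set 1) → MISS  vc=[3]
2: 0x3c (blk 15, set 1) → L1-HIT  vc=[3]
3: 0xe (blk 3, set 1) → VC-HIT  vc=[15]
4: 0xf (blk 3, set 1) → L1-HIT  vc=[15]
5: 0xe (blk 3, set 1) → L1-HIT  vc=[15]
6: 0x3c (blk 15, set 1) → VC-HIT  vc=[3]
7: 0xe (blk 3, set 1) → VC-HIT  vc=[15]
8: 0xe (blk 3, set 1) → L1-HIT  vc=[15]
9: 0x3c (blk 15, set 1) → VC-HIT  vc=[3]
10: 0xe (blk 3, set 1) → VC-HIT  vc=[15]
11: 0xe (blk 3, set 1) → L1-HIT  vc=[15]
12: 0xf (blk 3, set 1) → L1-HIT  vc=[15]

SEQ = [MISS, MISS, L1-HIT, VC-HIT, L1-HIT, L1-HIT, VC-HIT, VC-HIT, L1-HIT, VC-HIT, VC-HIT, L1-HIT, L1-HIT]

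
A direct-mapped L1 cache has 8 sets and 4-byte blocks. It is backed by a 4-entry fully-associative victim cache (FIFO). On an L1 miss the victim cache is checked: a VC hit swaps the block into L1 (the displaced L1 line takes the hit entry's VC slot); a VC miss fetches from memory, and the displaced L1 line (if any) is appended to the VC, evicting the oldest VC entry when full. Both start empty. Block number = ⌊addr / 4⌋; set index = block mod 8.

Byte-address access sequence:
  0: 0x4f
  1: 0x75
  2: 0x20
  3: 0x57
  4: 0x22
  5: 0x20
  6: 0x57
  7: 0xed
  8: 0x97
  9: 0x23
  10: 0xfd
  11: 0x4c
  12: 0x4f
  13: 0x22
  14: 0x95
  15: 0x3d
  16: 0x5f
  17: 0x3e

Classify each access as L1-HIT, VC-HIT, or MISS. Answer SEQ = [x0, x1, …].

#0 0x4f→b19/s3 MISS; vc=[]
#1 0x75→b29/s5 MISS; vc=[]
#2 0x20→b8/s0 MISS; vc=[]
#3 0x57→b21/s5 MISS; vc=[29]
#4 0x22→b8/s0 L1-HIT; vc=[29]
#5 0x20→b8/s0 L1-HIT; vc=[29]
#6 0x57→b21/s5 L1-HIT; vc=[29]
#7 0xed→b59/s3 MISS; vc=[29,19]
#8 0x97→b37/s5 MISS; vc=[29,19,21]
#9 0x23→b8/s0 L1-HIT; vc=[29,19,21]
#10 0xfd→b63/s7 MISS; vc=[29,19,21]
#11 0x4c→b19/s3 VC-HIT; vc=[29,59,21]
#12 0x4f→b19/s3 L1-HIT; vc=[29,59,21]
#13 0x22→b8/s0 L1-HIT; vc=[29,59,21]
#14 0x95→b37/s5 L1-HIT; vc=[29,59,21]
#15 0x3d→b15/s7 MISS; vc=[29,59,21,63]
#16 0x5f→b23/s7 MISS; vc=[59,21,63,15]
#17 0x3e→b15/s7 VC-HIT; vc=[59,21,63,23]

SEQ = [MISS, MISS, MISS, MISS, L1-HIT, L1-HIT, L1-HIT, MISS, MISS, L1-HIT, MISS, VC-HIT, L1-HIT, L1-HIT, L1-HIT, MISS, MISS, VC-HIT]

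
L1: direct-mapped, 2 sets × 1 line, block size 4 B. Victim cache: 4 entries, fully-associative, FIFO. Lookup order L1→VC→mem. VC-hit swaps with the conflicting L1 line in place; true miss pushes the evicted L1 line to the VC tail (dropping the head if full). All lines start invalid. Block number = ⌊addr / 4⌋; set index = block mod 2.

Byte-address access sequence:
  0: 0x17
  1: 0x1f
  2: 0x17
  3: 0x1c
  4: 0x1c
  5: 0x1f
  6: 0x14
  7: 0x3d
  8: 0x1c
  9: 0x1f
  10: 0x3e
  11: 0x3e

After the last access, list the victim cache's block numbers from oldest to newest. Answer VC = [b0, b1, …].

  [0] addr=0x17 blk=5 s=1: MISS | VC []
  [1] addr=0x1f blk=7 s=1: MISS | VC [5]
  [2] addr=0x17 blk=5 s=1: VC-HIT | VC [7]
  [3] addr=0x1c blk=7 s=1: VC-HIT | VC [5]
  [4] addr=0x1c blk=7 s=1: L1-HIT | VC [5]
  [5] addr=0x1f blk=7 s=1: L1-HIT | VC [5]
  [6] addr=0x14 blk=5 s=1: VC-HIT | VC [7]
  [7] addr=0x3d blk=15 s=1: MISS | VC [7, 5]
  [8] addr=0x1c blk=7 s=1: VC-HIT | VC [15, 5]
  [9] addr=0x1f blk=7 s=1: L1-HIT | VC [15, 5]
  [10] addr=0x3e blk=15 s=1: VC-HIT | VC [7, 5]
  [11] addr=0x3e blk=15 s=1: L1-HIT | VC [7, 5]

VC = [7, 5]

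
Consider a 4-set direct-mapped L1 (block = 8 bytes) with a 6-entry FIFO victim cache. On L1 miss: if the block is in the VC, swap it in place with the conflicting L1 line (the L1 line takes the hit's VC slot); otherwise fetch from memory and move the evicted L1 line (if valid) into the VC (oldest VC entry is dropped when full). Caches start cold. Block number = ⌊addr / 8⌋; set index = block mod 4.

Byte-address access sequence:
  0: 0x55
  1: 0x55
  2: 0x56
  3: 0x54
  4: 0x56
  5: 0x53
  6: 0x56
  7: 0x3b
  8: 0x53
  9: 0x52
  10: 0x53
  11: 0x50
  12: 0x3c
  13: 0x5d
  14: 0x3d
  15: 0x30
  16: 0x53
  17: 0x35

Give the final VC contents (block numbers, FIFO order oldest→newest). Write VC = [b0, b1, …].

  [0] addr=0x55 blk=10 s=2: MISS | VC []
  [1] addr=0x55 blk=10 s=2: L1-HIT | VC []
  [2] addr=0x56 blk=10 s=2: L1-HIT | VC []
  [3] addr=0x54 blk=10 s=2: L1-HIT | VC []
  [4] addr=0x56 blk=10 s=2: L1-HIT | VC []
  [5] addr=0x53 blk=10 s=2: L1-HIT | VC []
  [6] addr=0x56 blk=10 s=2: L1-HIT | VC []
  [7] addr=0x3b blk=7 s=3: MISS | VC []
  [8] addr=0x53 blk=10 s=2: L1-HIT | VC []
  [9] addr=0x52 blk=10 s=2: L1-HIT | VC []
  [10] addr=0x53 blk=10 s=2: L1-HIT | VC []
  [11] addr=0x50 blk=10 s=2: L1-HIT | VC []
  [12] addr=0x3c blk=7 s=3: L1-HIT | VC []
  [13] addr=0x5d blk=11 s=3: MISS | VC [7]
  [14] addr=0x3d blk=7 s=3: VC-HIT | VC [11]
  [15] addr=0x30 blk=6 s=2: MISS | VC [11, 10]
  [16] addr=0x53 blk=10 s=2: VC-HIT | VC [11, 6]
  [17] addr=0x35 blk=6 s=2: VC-HIT | VC [11, 10]

VC = [11, 10]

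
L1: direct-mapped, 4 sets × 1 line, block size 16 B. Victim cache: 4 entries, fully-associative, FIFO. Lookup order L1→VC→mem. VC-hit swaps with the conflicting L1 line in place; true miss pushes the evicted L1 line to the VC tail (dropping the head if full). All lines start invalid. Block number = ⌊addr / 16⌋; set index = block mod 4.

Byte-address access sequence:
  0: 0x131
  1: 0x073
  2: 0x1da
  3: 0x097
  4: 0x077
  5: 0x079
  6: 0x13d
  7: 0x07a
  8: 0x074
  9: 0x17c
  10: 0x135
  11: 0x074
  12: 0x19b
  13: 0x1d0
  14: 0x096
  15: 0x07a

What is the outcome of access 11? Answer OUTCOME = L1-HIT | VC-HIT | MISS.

OUTCOME = VC-HIT

0: 0x131 (blk 19, set 3) → MISS  vc=[]
1: 0x73 (blk 7, set 3) → MISS  vc=[19]
2: 0x1da (blk 29, set 1) → MISS  vc=[19]
3: 0x97 (blk 9, set 1) → MISS  vc=[19, 29]
4: 0x77 (blk 7, set 3) → L1-HIT  vc=[19, 29]
5: 0x79 (blk 7, set 3) → L1-HIT  vc=[19, 29]
6: 0x13d (blk 19, set 3) → VC-HIT  vc=[7, 29]
7: 0x7a (blk 7, set 3) → VC-HIT  vc=[19, 29]
8: 0x74 (blk 7, set 3) → L1-HIT  vc=[19, 29]
9: 0x17c (blk 23, set 3) → MISS  vc=[19, 29, 7]
10: 0x135 (blk 19, set 3) → VC-HIT  vc=[23, 29, 7]
11: 0x74 (blk 7, set 3) → VC-HIT  vc=[23, 29, 19]
12: 0x19b (blk 25, set 1) → MISS  vc=[23, 29, 19, 9]
13: 0x1d0 (blk 29, set 1) → VC-HIT  vc=[23, 25, 19, 9]
14: 0x96 (blk 9, set 1) → VC-HIT  vc=[23, 25, 19, 29]
15: 0x7a (blk 7, set 3) → L1-HIT  vc=[23, 25, 19, 29]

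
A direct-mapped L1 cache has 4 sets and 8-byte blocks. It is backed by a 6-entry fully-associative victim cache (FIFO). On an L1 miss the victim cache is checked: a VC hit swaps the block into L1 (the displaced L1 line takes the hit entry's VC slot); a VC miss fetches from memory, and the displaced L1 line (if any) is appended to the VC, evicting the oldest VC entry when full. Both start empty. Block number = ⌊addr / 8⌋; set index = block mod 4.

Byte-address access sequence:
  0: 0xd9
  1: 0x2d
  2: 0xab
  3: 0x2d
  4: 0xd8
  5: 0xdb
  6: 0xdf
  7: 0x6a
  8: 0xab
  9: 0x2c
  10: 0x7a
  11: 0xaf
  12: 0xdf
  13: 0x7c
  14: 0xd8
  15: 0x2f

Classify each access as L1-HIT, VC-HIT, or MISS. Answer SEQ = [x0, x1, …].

SEQ = [MISS, MISS, MISS, VC-HIT, L1-HIT, L1-HIT, L1-HIT, MISS, VC-HIT, VC-HIT, MISS, VC-HIT, VC-HIT, VC-HIT, VC-HIT, VC-HIT]

  [0] addr=0xd9 blk=27 s=3: MISS | VC []
  [1] addr=0x2d blk=5 s=1: MISS | VC []
  [2] addr=0xab blk=21 s=1: MISS | VC [5]
  [3] addr=0x2d blk=5 s=1: VC-HIT | VC [21]
  [4] addr=0xd8 blk=27 s=3: L1-HIT | VC [21]
  [5] addr=0xdb blk=27 s=3: L1-HIT | VC [21]
  [6] addr=0xdf blk=27 s=3: L1-HIT | VC [21]
  [7] addr=0x6a blk=13 s=1: MISS | VC [21, 5]
  [8] addr=0xab blk=21 s=1: VC-HIT | VC [13, 5]
  [9] addr=0x2c blk=5 s=1: VC-HIT | VC [13, 21]
  [10] addr=0x7a blk=15 s=3: MISS | VC [13, 21, 27]
  [11] addr=0xaf blk=21 s=1: VC-HIT | VC [13, 5, 27]
  [12] addr=0xdf blk=27 s=3: VC-HIT | VC [13, 5, 15]
  [13] addr=0x7c blk=15 s=3: VC-HIT | VC [13, 5, 27]
  [14] addr=0xd8 blk=27 s=3: VC-HIT | VC [13, 5, 15]
  [15] addr=0x2f blk=5 s=1: VC-HIT | VC [13, 21, 15]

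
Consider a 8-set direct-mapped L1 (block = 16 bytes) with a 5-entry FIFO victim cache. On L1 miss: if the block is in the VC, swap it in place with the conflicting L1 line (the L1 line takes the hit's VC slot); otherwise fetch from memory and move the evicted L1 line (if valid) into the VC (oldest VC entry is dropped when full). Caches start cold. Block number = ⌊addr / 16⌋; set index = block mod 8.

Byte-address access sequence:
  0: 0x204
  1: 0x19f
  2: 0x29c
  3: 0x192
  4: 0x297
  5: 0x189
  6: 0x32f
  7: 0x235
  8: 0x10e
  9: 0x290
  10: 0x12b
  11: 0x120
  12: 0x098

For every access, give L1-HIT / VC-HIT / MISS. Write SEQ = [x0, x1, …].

0: 0x204 (blk 32, set 0) → MISS  vc=[]
1: 0x19f (blk 25, set 1) → MISS  vc=[]
2: 0x29c (blk 41, set 1) → MISS  vc=[25]
3: 0x192 (blk 25, set 1) → VC-HIT  vc=[41]
4: 0x297 (blk 41, set 1) → VC-HIT  vc=[25]
5: 0x189 (blk 24, set 0) → MISS  vc=[25, 32]
6: 0x32f (blk 50, set 2) → MISS  vc=[25, 32]
7: 0x235 (blk 35, set 3) → MISS  vc=[25, 32]
8: 0x10e (blk 16, set 0) → MISS  vc=[25, 32, 24]
9: 0x290 (blk 41, set 1) → L1-HIT  vc=[25, 32, 24]
10: 0x12b (blk 18, set 2) → MISS  vc=[25, 32, 24, 50]
11: 0x120 (blk 18, set 2) → L1-HIT  vc=[25, 32, 24, 50]
12: 0x98 (blk 9, set 1) → MISS  vc=[25, 32, 24, 50, 41]

SEQ = [MISS, MISS, MISS, VC-HIT, VC-HIT, MISS, MISS, MISS, MISS, L1-HIT, MISS, L1-HIT, MISS]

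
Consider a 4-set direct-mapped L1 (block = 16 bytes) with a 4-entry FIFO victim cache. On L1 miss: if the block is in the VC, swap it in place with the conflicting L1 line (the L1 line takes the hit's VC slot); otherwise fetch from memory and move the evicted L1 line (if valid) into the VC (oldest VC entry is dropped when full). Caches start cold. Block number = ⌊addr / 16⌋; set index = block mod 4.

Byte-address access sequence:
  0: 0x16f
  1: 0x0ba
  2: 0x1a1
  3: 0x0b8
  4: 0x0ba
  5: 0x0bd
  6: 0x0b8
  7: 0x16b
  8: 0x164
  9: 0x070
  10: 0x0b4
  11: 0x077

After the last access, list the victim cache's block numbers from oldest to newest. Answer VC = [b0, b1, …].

0: 0x16f (blk 22, set 2) → MISS  vc=[]
1: 0xba (blk 11, set 3) → MISS  vc=[]
2: 0x1a1 (blk 26, set 2) → MISS  vc=[22]
3: 0xb8 (blk 11, set 3) → L1-HIT  vc=[22]
4: 0xba (blk 11, set 3) → L1-HIT  vc=[22]
5: 0xbd (blk 11, set 3) → L1-HIT  vc=[22]
6: 0xb8 (blk 11, set 3) → L1-HIT  vc=[22]
7: 0x16b (blk 22, set 2) → VC-HIT  vc=[26]
8: 0x164 (blk 22, set 2) → L1-HIT  vc=[26]
9: 0x70 (blk 7, set 3) → MISS  vc=[26, 11]
10: 0xb4 (blk 11, set 3) → VC-HIT  vc=[26, 7]
11: 0x77 (blk 7, set 3) → VC-HIT  vc=[26, 11]

VC = [26, 11]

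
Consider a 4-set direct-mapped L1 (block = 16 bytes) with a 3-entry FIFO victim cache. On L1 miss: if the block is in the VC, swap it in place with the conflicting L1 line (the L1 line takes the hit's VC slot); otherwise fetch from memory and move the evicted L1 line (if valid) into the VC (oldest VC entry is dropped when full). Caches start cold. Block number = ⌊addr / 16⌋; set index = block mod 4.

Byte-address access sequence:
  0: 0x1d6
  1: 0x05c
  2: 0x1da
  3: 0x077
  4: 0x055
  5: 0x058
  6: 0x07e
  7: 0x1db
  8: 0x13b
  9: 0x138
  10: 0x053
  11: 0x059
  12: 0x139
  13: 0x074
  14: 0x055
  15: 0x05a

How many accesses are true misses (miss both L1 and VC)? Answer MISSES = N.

  [0] addr=0x1d6 blk=29 s=1: MISS | VC []
  [1] addr=0x5c blk=5 s=1: MISS | VC [29]
  [2] addr=0x1da blk=29 s=1: VC-HIT | VC [5]
  [3] addr=0x77 blk=7 s=3: MISS | VC [5]
  [4] addr=0x55 blk=5 s=1: VC-HIT | VC [29]
  [5] addr=0x58 blk=5 s=1: L1-HIT | VC [29]
  [6] addr=0x7e blk=7 s=3: L1-HIT | VC [29]
  [7] addr=0x1db blk=29 s=1: VC-HIT | VC [5]
  [8] addr=0x13b blk=19 s=3: MISS | VC [5, 7]
  [9] addr=0x138 blk=19 s=3: L1-HIT | VC [5, 7]
  [10] addr=0x53 blk=5 s=1: VC-HIT | VC [29, 7]
  [11] addr=0x59 blk=5 s=1: L1-HIT | VC [29, 7]
  [12] addr=0x139 blk=19 s=3: L1-HIT | VC [29, 7]
  [13] addr=0x74 blk=7 s=3: VC-HIT | VC [29, 19]
  [14] addr=0x55 blk=5 s=1: L1-HIT | VC [29, 19]
  [15] addr=0x5a blk=5 s=1: L1-HIT | VC [29, 19]

MISSES = 4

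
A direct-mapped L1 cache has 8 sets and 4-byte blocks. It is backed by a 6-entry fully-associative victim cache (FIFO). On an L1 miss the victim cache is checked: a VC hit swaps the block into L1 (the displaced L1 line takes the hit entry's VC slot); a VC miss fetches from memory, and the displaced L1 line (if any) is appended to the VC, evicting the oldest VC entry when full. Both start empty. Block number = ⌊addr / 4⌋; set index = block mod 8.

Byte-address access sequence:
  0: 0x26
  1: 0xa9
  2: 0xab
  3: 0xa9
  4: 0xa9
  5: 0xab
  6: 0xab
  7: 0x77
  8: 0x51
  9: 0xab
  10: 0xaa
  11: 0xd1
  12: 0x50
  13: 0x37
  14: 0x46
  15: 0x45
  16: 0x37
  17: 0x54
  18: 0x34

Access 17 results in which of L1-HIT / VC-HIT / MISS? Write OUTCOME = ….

  [0] addr=0x26 blk=9 s=1: MISS | VC []
  [1] addr=0xa9 blk=42 s=2: MISS | VC []
  [2] addr=0xab blk=42 s=2: L1-HIT | VC []
  [3] addr=0xa9 blk=42 s=2: L1-HIT | VC []
  [4] addr=0xa9 blk=42 s=2: L1-HIT | VC []
  [5] addr=0xab blk=42 s=2: L1-HIT | VC []
  [6] addr=0xab blk=42 s=2: L1-HIT | VC []
  [7] addr=0x77 blk=29 s=5: MISS | VC []
  [8] addr=0x51 blk=20 s=4: MISS | VC []
  [9] addr=0xab blk=42 s=2: L1-HIT | VC []
  [10] addr=0xaa blk=42 s=2: L1-HIT | VC []
  [11] addr=0xd1 blk=52 s=4: MISS | VC [20]
  [12] addr=0x50 blk=20 s=4: VC-HIT | VC [52]
  [13] addr=0x37 blk=13 s=5: MISS | VC [52, 29]
  [14] addr=0x46 blk=17 s=1: MISS | VC [52, 29, 9]
  [15] addr=0x45 blk=17 s=1: L1-HIT | VC [52, 29, 9]
  [16] addr=0x37 blk=13 s=5: L1-HIT | VC [52, 29, 9]
  [17] addr=0x54 blk=21 s=5: MISS | VC [52, 29, 9, 13]
  [18] addr=0x34 blk=13 s=5: VC-HIT | VC [52, 29, 9, 21]

OUTCOME = MISS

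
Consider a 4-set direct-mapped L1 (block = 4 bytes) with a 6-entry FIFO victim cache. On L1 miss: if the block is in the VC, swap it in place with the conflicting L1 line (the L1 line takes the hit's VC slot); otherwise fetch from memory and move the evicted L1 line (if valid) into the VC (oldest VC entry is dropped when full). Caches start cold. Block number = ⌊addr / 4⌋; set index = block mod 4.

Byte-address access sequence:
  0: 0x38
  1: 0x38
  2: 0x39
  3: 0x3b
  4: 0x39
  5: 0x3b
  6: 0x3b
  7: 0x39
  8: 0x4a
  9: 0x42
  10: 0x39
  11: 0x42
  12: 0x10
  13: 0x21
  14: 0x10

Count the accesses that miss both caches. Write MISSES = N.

MISSES = 5

0: 0x38 (blk 14, set 2) → MISS  vc=[]
1: 0x38 (blk 14, set 2) → L1-HIT  vc=[]
2: 0x39 (blk 14, set 2) → L1-HIT  vc=[]
3: 0x3b (blk 14, set 2) → L1-HIT  vc=[]
4: 0x39 (blk 14, set 2) → L1-HIT  vc=[]
5: 0x3b (blk 14, set 2) → L1-HIT  vc=[]
6: 0x3b (blk 14, set 2) → L1-HIT  vc=[]
7: 0x39 (blk 14, set 2) → L1-HIT  vc=[]
8: 0x4a (blk 18, set 2) → MISS  vc=[14]
9: 0x42 (blk 16, set 0) → MISS  vc=[14]
10: 0x39 (blk 14, set 2) → VC-HIT  vc=[18]
11: 0x42 (blk 16, set 0) → L1-HIT  vc=[18]
12: 0x10 (blk 4, set 0) → MISS  vc=[18, 16]
13: 0x21 (blk 8, set 0) → MISS  vc=[18, 16, 4]
14: 0x10 (blk 4, set 0) → VC-HIT  vc=[18, 16, 8]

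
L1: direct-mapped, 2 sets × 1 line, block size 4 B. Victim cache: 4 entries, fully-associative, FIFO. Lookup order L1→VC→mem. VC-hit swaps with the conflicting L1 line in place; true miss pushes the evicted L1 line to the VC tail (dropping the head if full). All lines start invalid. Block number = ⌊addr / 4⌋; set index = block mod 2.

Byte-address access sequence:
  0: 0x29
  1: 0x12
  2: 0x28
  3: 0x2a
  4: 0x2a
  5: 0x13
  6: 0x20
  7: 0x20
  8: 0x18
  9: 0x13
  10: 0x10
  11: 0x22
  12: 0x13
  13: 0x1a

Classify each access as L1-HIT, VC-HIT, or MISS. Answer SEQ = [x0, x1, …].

0: 0x29 (blk 10, set 0) → MISS  vc=[]
1: 0x12 (blk 4, set 0) → MISS  vc=[10]
2: 0x28 (blk 10, set 0) → VC-HIT  vc=[4]
3: 0x2a (blk 10, set 0) → L1-HIT  vc=[4]
4: 0x2a (blk 10, set 0) → L1-HIT  vc=[4]
5: 0x13 (blk 4, set 0) → VC-HIT  vc=[10]
6: 0x20 (blk 8, set 0) → MISS  vc=[10, 4]
7: 0x20 (blk 8, set 0) → L1-HIT  vc=[10, 4]
8: 0x18 (blk 6, set 0) → MISS  vc=[10, 4, 8]
9: 0x13 (blk 4, set 0) → VC-HIT  vc=[10, 6, 8]
10: 0x10 (blk 4, set 0) → L1-HIT  vc=[10, 6, 8]
11: 0x22 (blk 8, set 0) → VC-HIT  vc=[10, 6, 4]
12: 0x13 (blk 4, set 0) → VC-HIT  vc=[10, 6, 8]
13: 0x1a (blk 6, set 0) → VC-HIT  vc=[10, 4, 8]

SEQ = [MISS, MISS, VC-HIT, L1-HIT, L1-HIT, VC-HIT, MISS, L1-HIT, MISS, VC-HIT, L1-HIT, VC-HIT, VC-HIT, VC-HIT]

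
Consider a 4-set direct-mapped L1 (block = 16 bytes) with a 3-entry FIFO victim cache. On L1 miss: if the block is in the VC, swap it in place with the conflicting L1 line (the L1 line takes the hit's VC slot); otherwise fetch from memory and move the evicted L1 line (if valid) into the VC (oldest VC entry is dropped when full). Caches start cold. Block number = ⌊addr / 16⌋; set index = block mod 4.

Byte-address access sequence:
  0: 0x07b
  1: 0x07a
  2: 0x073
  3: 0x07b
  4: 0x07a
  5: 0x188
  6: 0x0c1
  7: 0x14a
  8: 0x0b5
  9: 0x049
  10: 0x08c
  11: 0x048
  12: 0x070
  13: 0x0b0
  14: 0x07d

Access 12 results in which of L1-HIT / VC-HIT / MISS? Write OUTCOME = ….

OUTCOME = VC-HIT

  [0] addr=0x7b blk=7 s=3: MISS | VC []
  [1] addr=0x7a blk=7 s=3: L1-HIT | VC []
  [2] addr=0x73 blk=7 s=3: L1-HIT | VC []
  [3] addr=0x7b blk=7 s=3: L1-HIT | VC []
  [4] addr=0x7a blk=7 s=3: L1-HIT | VC []
  [5] addr=0x188 blk=24 s=0: MISS | VC []
  [6] addr=0xc1 blk=12 s=0: MISS | VC [24]
  [7] addr=0x14a blk=20 s=0: MISS | VC [24, 12]
  [8] addr=0xb5 blk=11 s=3: MISS | VC [24, 12, 7]
  [9] addr=0x49 blk=4 s=0: MISS | VC [12, 7, 20]
  [10] addr=0x8c blk=8 s=0: MISS | VC [7, 20, 4]
  [11] addr=0x48 blk=4 s=0: VC-HIT | VC [7, 20, 8]
  [12] addr=0x70 blk=7 s=3: VC-HIT | VC [11, 20, 8]
  [13] addr=0xb0 blk=11 s=3: VC-HIT | VC [7, 20, 8]
  [14] addr=0x7d blk=7 s=3: VC-HIT | VC [11, 20, 8]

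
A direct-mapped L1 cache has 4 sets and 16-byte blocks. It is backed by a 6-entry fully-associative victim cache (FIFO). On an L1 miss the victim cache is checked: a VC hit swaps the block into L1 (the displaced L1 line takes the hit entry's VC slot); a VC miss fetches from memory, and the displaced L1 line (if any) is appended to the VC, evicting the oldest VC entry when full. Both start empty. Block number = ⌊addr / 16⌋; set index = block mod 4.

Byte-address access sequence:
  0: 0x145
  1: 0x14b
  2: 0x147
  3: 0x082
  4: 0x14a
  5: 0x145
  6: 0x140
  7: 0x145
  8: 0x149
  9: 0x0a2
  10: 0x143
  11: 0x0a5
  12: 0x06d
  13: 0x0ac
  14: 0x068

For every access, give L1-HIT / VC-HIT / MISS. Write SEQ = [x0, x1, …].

0: 0x145 (blk 20, set 0) → MISS  vc=[]
1: 0x14b (blk 20, set 0) → L1-HIT  vc=[]
2: 0x147 (blk 20, set 0) → L1-HIT  vc=[]
3: 0x82 (blk 8, set 0) → MISS  vc=[20]
4: 0x14a (blk 20, set 0) → VC-HIT  vc=[8]
5: 0x145 (blk 20, set 0) → L1-HIT  vc=[8]
6: 0x140 (blk 20, set 0) → L1-HIT  vc=[8]
7: 0x145 (blk 20, set 0) → L1-HIT  vc=[8]
8: 0x149 (blk 20, set 0) → L1-HIT  vc=[8]
9: 0xa2 (blk 10, set 2) → MISS  vc=[8]
10: 0x143 (blk 20, set 0) → L1-HIT  vc=[8]
11: 0xa5 (blk 10, set 2) → L1-HIT  vc=[8]
12: 0x6d (blk 6, set 2) → MISS  vc=[8, 10]
13: 0xac (blk 10, set 2) → VC-HIT  vc=[8, 6]
14: 0x68 (blk 6, set 2) → VC-HIT  vc=[8, 10]

SEQ = [MISS, L1-HIT, L1-HIT, MISS, VC-HIT, L1-HIT, L1-HIT, L1-HIT, L1-HIT, MISS, L1-HIT, L1-HIT, MISS, VC-HIT, VC-HIT]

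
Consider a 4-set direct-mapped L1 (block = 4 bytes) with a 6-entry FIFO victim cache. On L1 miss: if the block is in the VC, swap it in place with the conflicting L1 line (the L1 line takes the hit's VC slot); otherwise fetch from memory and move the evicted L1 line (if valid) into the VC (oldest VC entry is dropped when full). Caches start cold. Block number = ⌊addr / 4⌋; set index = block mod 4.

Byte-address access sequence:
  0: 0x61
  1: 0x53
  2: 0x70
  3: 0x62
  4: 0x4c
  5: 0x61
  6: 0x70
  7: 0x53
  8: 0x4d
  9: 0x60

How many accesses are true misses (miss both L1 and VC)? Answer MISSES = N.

MISSES = 4

  [0] addr=0x61 blk=24 s=0: MISS | VC []
  [1] addr=0x53 blk=20 s=0: MISS | VC [24]
  [2] addr=0x70 blk=28 s=0: MISS | VC [24, 20]
  [3] addr=0x62 blk=24 s=0: VC-HIT | VC [28, 20]
  [4] addr=0x4c blk=19 s=3: MISS | VC [28, 20]
  [5] addr=0x61 blk=24 s=0: L1-HIT | VC [28, 20]
  [6] addr=0x70 blk=28 s=0: VC-HIT | VC [24, 20]
  [7] addr=0x53 blk=20 s=0: VC-HIT | VC [24, 28]
  [8] addr=0x4d blk=19 s=3: L1-HIT | VC [24, 28]
  [9] addr=0x60 blk=24 s=0: VC-HIT | VC [20, 28]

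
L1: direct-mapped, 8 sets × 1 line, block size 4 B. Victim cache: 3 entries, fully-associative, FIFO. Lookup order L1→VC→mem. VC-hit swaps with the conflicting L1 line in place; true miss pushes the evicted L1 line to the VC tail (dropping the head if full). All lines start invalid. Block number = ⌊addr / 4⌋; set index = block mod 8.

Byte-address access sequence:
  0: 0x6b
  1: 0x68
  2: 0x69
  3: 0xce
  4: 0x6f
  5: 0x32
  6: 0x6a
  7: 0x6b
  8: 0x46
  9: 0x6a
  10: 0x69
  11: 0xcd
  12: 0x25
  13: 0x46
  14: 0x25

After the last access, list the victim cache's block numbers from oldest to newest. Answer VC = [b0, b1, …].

0: 0x6b (blk 26, set 2) → MISS  vc=[]
1: 0x68 (blk 26, set 2) → L1-HIT  vc=[]
2: 0x69 (blk 26, set 2) → L1-HIT  vc=[]
3: 0xce (blk 51, set 3) → MISS  vc=[]
4: 0x6f (blk 27, set 3) → MISS  vc=[51]
5: 0x32 (blk 12, set 4) → MISS  vc=[51]
6: 0x6a (blk 26, set 2) → L1-HIT  vc=[51]
7: 0x6b (blk 26, set 2) → L1-HIT  vc=[51]
8: 0x46 (blk 17, set 1) → MISS  vc=[51]
9: 0x6a (blk 26, set 2) → L1-HIT  vc=[51]
10: 0x69 (blk 26, set 2) → L1-HIT  vc=[51]
11: 0xcd (blk 51, set 3) → VC-HIT  vc=[27]
12: 0x25 (blk 9, set 1) → MISS  vc=[27, 17]
13: 0x46 (blk 17, set 1) → VC-HIT  vc=[27, 9]
14: 0x25 (blk 9, set 1) → VC-HIT  vc=[27, 17]

VC = [27, 17]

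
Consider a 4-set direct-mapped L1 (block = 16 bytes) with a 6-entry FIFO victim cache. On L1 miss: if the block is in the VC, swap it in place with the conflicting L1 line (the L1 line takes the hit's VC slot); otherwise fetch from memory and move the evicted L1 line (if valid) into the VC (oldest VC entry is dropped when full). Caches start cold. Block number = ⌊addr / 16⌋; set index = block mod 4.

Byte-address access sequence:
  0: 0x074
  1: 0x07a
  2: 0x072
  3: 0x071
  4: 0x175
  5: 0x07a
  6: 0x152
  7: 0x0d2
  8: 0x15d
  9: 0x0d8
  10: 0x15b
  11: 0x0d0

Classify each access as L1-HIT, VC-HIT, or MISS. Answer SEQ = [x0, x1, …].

SEQ = [MISS, L1-HIT, L1-HIT, L1-HIT, MISS, VC-HIT, MISS, MISS, VC-HIT, VC-HIT, VC-HIT, VC-HIT]

0: 0x74 (blk 7, set 3) → MISS  vc=[]
1: 0x7a (blk 7, set 3) → L1-HIT  vc=[]
2: 0x72 (blk 7, set 3) → L1-HIT  vc=[]
3: 0x71 (blk 7, set 3) → L1-HIT  vc=[]
4: 0x175 (blk 23, set 3) → MISS  vc=[7]
5: 0x7a (blk 7, set 3) → VC-HIT  vc=[23]
6: 0x152 (blk 21, set 1) → MISS  vc=[23]
7: 0xd2 (blk 13, set 1) → MISS  vc=[23, 21]
8: 0x15d (blk 21, set 1) → VC-HIT  vc=[23, 13]
9: 0xd8 (blk 13, set 1) → VC-HIT  vc=[23, 21]
10: 0x15b (blk 21, set 1) → VC-HIT  vc=[23, 13]
11: 0xd0 (blk 13, set 1) → VC-HIT  vc=[23, 21]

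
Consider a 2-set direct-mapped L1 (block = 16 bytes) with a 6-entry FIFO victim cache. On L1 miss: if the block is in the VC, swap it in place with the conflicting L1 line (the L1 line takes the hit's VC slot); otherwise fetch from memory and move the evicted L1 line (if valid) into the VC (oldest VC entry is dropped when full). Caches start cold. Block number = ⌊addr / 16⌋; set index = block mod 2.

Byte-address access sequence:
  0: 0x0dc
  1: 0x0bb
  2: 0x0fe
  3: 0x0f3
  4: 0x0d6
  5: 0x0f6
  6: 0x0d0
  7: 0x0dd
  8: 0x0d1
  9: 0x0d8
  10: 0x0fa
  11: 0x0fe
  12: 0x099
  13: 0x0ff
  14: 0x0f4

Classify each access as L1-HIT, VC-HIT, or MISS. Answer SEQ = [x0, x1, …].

0: 0xdc (blk 13, set 1) → MISS  vc=[]
1: 0xbb (blk 11, set 1) → MISS  vc=[13]
2: 0xfe (blk 15, set 1) → MISS  vc=[13, 11]
3: 0xf3 (blk 15, set 1) → L1-HIT  vc=[13, 11]
4: 0xd6 (blk 13, set 1) → VC-HIT  vc=[15, 11]
5: 0xf6 (blk 15, set 1) → VC-HIT  vc=[13, 11]
6: 0xd0 (blk 13, set 1) → VC-HIT  vc=[15, 11]
7: 0xdd (blk 13, set 1) → L1-HIT  vc=[15, 11]
8: 0xd1 (blk 13, set 1) → L1-HIT  vc=[15, 11]
9: 0xd8 (blk 13, set 1) → L1-HIT  vc=[15, 11]
10: 0xfa (blk 15, set 1) → VC-HIT  vc=[13, 11]
11: 0xfe (blk 15, set 1) → L1-HIT  vc=[13, 11]
12: 0x99 (blk 9, set 1) → MISS  vc=[13, 11, 15]
13: 0xff (blk 15, set 1) → VC-HIT  vc=[13, 11, 9]
14: 0xf4 (blk 15, set 1) → L1-HIT  vc=[13, 11, 9]

SEQ = [MISS, MISS, MISS, L1-HIT, VC-HIT, VC-HIT, VC-HIT, L1-HIT, L1-HIT, L1-HIT, VC-HIT, L1-HIT, MISS, VC-HIT, L1-HIT]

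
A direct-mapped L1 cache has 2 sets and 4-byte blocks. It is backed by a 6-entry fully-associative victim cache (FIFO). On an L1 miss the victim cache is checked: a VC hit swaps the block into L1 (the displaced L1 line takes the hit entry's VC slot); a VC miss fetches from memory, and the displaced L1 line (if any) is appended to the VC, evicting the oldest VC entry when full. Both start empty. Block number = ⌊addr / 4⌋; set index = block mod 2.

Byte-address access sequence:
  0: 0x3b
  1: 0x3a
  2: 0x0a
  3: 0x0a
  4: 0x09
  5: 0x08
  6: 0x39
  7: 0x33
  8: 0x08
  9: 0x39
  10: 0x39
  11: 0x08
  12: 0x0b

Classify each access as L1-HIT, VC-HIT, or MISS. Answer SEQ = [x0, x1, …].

SEQ = [MISS, L1-HIT, MISS, L1-HIT, L1-HIT, L1-HIT, VC-HIT, MISS, VC-HIT, VC-HIT, L1-HIT, VC-HIT, L1-HIT]

#0 0x3b→b14/s0 MISS; vc=[]
#1 0x3a→b14/s0 L1-HIT; vc=[]
#2 0xa→b2/s0 MISS; vc=[14]
#3 0xa→b2/s0 L1-HIT; vc=[14]
#4 0x9→b2/s0 L1-HIT; vc=[14]
#5 0x8→b2/s0 L1-HIT; vc=[14]
#6 0x39→b14/s0 VC-HIT; vc=[2]
#7 0x33→b12/s0 MISS; vc=[2,14]
#8 0x8→b2/s0 VC-HIT; vc=[12,14]
#9 0x39→b14/s0 VC-HIT; vc=[12,2]
#10 0x39→b14/s0 L1-HIT; vc=[12,2]
#11 0x8→b2/s0 VC-HIT; vc=[12,14]
#12 0xb→b2/s0 L1-HIT; vc=[12,14]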